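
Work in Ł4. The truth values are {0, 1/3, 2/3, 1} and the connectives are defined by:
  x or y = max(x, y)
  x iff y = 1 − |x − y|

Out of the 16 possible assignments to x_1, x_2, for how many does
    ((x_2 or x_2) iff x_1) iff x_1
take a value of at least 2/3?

11

x_1 = 0, x_2 = 0 ↦ 0  <
x_1 = 0, x_2 = 1/3 ↦ 1/3  <
x_1 = 0, x_2 = 2/3 ↦ 2/3  ≥
x_1 = 0, x_2 = 1 ↦ 1  ≥
x_1 = 1/3, x_2 = 0 ↦ 2/3  ≥
x_1 = 1/3, x_2 = 1/3 ↦ 1/3  <
x_1 = 1/3, x_2 = 2/3 ↦ 2/3  ≥
x_1 = 1/3, x_2 = 1 ↦ 1  ≥
x_1 = 2/3, x_2 = 0 ↦ 2/3  ≥
x_1 = 2/3, x_2 = 1/3 ↦ 1  ≥
x_1 = 2/3, x_2 = 2/3 ↦ 2/3  ≥
x_1 = 2/3, x_2 = 1 ↦ 1  ≥
x_1 = 1, x_2 = 0 ↦ 0  <
x_1 = 1, x_2 = 1/3 ↦ 1/3  <
x_1 = 1, x_2 = 2/3 ↦ 2/3  ≥
x_1 = 1, x_2 = 1 ↦ 1  ≥
So 11 of the 16 assignments meet the threshold.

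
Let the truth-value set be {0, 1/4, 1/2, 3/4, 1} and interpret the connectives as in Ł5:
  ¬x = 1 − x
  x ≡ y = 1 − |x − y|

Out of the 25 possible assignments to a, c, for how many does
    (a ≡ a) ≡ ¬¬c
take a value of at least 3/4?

10

value 1: 5 assignments (counts)
value 3/4: 5 assignments (counts)
value 1/2: 5 assignments
value 1/4: 5 assignments
value 0: 5 assignments
So 10 of the 25 assignments meet the threshold.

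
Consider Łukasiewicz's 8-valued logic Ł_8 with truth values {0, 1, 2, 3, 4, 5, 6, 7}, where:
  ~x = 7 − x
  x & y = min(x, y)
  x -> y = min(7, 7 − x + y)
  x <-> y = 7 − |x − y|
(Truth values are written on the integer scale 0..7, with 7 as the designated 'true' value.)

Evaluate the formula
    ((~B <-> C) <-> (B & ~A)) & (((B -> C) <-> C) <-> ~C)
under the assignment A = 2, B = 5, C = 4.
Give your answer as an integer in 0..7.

5

~B = ~5 = 2
~B <-> C = 2 <-> 4 = 5
~A = ~2 = 5
B & ~A = 5 & 5 = 5
(~B <-> C) <-> (B & ~A) = 5 <-> 5 = 7
B -> C = 5 -> 4 = 6
(B -> C) <-> C = 6 <-> 4 = 5
~C = ~4 = 3
((B -> C) <-> C) <-> ~C = 5 <-> 3 = 5
((~B <-> C) <-> (B & ~A)) & (((B -> C) <-> C) <-> ~C) = 7 & 5 = 5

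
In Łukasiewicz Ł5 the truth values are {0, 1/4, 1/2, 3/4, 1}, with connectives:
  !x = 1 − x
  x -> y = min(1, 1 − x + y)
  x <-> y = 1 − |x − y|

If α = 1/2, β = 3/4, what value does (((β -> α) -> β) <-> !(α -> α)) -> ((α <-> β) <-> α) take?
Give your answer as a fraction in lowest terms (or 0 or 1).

β -> α = 3/4 -> 1/2 = 3/4
(β -> α) -> β = 3/4 -> 3/4 = 1
α -> α = 1/2 -> 1/2 = 1
!(α -> α) = !1 = 0
((β -> α) -> β) <-> !(α -> α) = 1 <-> 0 = 0
α <-> β = 1/2 <-> 3/4 = 3/4
(α <-> β) <-> α = 3/4 <-> 1/2 = 3/4
(((β -> α) -> β) <-> !(α -> α)) -> ((α <-> β) <-> α) = 0 -> 3/4 = 1

1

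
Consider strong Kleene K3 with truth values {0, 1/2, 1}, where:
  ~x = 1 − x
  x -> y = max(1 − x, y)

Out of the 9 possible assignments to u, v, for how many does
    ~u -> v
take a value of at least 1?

5

u = 0, v = 0 ↦ 0  <
u = 0, v = 1/2 ↦ 1/2  <
u = 0, v = 1 ↦ 1  ≥
u = 1/2, v = 0 ↦ 1/2  <
u = 1/2, v = 1/2 ↦ 1/2  <
u = 1/2, v = 1 ↦ 1  ≥
u = 1, v = 0 ↦ 1  ≥
u = 1, v = 1/2 ↦ 1  ≥
u = 1, v = 1 ↦ 1  ≥
So 5 of the 9 assignments meet the threshold.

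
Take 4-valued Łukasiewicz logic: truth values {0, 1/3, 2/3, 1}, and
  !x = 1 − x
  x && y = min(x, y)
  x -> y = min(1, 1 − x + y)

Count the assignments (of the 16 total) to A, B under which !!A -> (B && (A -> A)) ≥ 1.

10

A = 0, B = 0 ↦ 1  ≥
A = 0, B = 1/3 ↦ 1  ≥
A = 0, B = 2/3 ↦ 1  ≥
A = 0, B = 1 ↦ 1  ≥
A = 1/3, B = 0 ↦ 2/3  <
A = 1/3, B = 1/3 ↦ 1  ≥
A = 1/3, B = 2/3 ↦ 1  ≥
A = 1/3, B = 1 ↦ 1  ≥
A = 2/3, B = 0 ↦ 1/3  <
A = 2/3, B = 1/3 ↦ 2/3  <
A = 2/3, B = 2/3 ↦ 1  ≥
A = 2/3, B = 1 ↦ 1  ≥
A = 1, B = 0 ↦ 0  <
A = 1, B = 1/3 ↦ 1/3  <
A = 1, B = 2/3 ↦ 2/3  <
A = 1, B = 1 ↦ 1  ≥
So 10 of the 16 assignments meet the threshold.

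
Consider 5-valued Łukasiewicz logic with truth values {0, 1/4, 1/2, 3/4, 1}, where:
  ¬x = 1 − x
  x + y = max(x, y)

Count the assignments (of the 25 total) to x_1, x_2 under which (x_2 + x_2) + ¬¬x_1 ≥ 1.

value 1: 9 assignments (counts)
value 3/4: 7 assignments
value 1/2: 5 assignments
value 1/4: 3 assignments
value 0: 1 assignment
So 9 of the 25 assignments meet the threshold.

9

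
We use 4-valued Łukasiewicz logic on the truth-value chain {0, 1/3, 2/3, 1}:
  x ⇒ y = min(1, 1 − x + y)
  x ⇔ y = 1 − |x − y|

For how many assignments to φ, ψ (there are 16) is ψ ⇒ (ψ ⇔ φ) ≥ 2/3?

14

φ = 0, ψ = 0 ↦ 1  ≥
φ = 0, ψ = 1/3 ↦ 1  ≥
φ = 0, ψ = 2/3 ↦ 2/3  ≥
φ = 0, ψ = 1 ↦ 0  <
φ = 1/3, ψ = 0 ↦ 1  ≥
φ = 1/3, ψ = 1/3 ↦ 1  ≥
φ = 1/3, ψ = 2/3 ↦ 1  ≥
φ = 1/3, ψ = 1 ↦ 1/3  <
φ = 2/3, ψ = 0 ↦ 1  ≥
φ = 2/3, ψ = 1/3 ↦ 1  ≥
φ = 2/3, ψ = 2/3 ↦ 1  ≥
φ = 2/3, ψ = 1 ↦ 2/3  ≥
φ = 1, ψ = 0 ↦ 1  ≥
φ = 1, ψ = 1/3 ↦ 1  ≥
φ = 1, ψ = 2/3 ↦ 1  ≥
φ = 1, ψ = 1 ↦ 1  ≥
So 14 of the 16 assignments meet the threshold.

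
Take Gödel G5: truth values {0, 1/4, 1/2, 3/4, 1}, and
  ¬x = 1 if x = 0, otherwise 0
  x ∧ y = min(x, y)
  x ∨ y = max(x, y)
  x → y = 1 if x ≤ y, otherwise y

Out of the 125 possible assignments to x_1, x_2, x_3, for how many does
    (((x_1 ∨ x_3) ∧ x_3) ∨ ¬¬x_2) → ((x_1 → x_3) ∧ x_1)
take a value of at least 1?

value 1: 19 assignments (counts)
value 3/4: 13 assignments
value 1/2: 22 assignments
value 1/4: 31 assignments
value 0: 40 assignments
So 19 of the 125 assignments meet the threshold.

19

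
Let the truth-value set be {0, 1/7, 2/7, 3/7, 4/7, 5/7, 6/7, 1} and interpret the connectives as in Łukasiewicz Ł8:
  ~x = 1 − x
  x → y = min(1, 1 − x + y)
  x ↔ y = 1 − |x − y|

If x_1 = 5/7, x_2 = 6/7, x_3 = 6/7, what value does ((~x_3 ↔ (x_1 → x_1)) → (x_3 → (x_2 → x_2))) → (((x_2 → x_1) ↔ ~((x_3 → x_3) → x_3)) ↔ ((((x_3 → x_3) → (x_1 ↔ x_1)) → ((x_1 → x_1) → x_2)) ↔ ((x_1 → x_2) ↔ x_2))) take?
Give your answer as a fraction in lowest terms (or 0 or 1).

~x_3 = ~6/7 = 1/7
x_1 → x_1 = 5/7 → 5/7 = 1
~x_3 ↔ (x_1 → x_1) = 1/7 ↔ 1 = 1/7
x_2 → x_2 = 6/7 → 6/7 = 1
x_3 → (x_2 → x_2) = 6/7 → 1 = 1
(~x_3 ↔ (x_1 → x_1)) → (x_3 → (x_2 → x_2)) = 1/7 → 1 = 1
x_2 → x_1 = 6/7 → 5/7 = 6/7
x_3 → x_3 = 6/7 → 6/7 = 1
(x_3 → x_3) → x_3 = 1 → 6/7 = 6/7
~((x_3 → x_3) → x_3) = ~6/7 = 1/7
(x_2 → x_1) ↔ ~((x_3 → x_3) → x_3) = 6/7 ↔ 1/7 = 2/7
x_3 → x_3 = 6/7 → 6/7 = 1
x_1 ↔ x_1 = 5/7 ↔ 5/7 = 1
(x_3 → x_3) → (x_1 ↔ x_1) = 1 → 1 = 1
x_1 → x_1 = 5/7 → 5/7 = 1
(x_1 → x_1) → x_2 = 1 → 6/7 = 6/7
((x_3 → x_3) → (x_1 ↔ x_1)) → ((x_1 → x_1) → x_2) = 1 → 6/7 = 6/7
x_1 → x_2 = 5/7 → 6/7 = 1
(x_1 → x_2) ↔ x_2 = 1 ↔ 6/7 = 6/7
(((x_3 → x_3) → (x_1 ↔ x_1)) → ((x_1 → x_1) → x_2)) ↔ ((x_1 → x_2) ↔ x_2) = 6/7 ↔ 6/7 = 1
((x_2 → x_1) ↔ ~((x_3 → x_3) → x_3)) ↔ ((((x_3 → x_3) → (x_1 ↔ x_1)) → ((x_1 → x_1) → x_2)) ↔ ((x_1 → x_2) ↔ x_2)) = 2/7 ↔ 1 = 2/7
((~x_3 ↔ (x_1 → x_1)) → (x_3 → (x_2 → x_2))) → (((x_2 → x_1) ↔ ~((x_3 → x_3) → x_3)) ↔ ((((x_3 → x_3) → (x_1 ↔ x_1)) → ((x_1 → x_1) → x_2)) ↔ ((x_1 → x_2) ↔ x_2))) = 1 → 2/7 = 2/7

2/7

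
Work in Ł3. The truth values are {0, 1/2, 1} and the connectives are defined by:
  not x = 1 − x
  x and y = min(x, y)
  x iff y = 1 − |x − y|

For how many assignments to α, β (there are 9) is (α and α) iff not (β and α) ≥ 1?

3

α = 0, β = 0 ↦ 0  <
α = 0, β = 1/2 ↦ 0  <
α = 0, β = 1 ↦ 0  <
α = 1/2, β = 0 ↦ 1/2  <
α = 1/2, β = 1/2 ↦ 1  ≥
α = 1/2, β = 1 ↦ 1  ≥
α = 1, β = 0 ↦ 1  ≥
α = 1, β = 1/2 ↦ 1/2  <
α = 1, β = 1 ↦ 0  <
So 3 of the 9 assignments meet the threshold.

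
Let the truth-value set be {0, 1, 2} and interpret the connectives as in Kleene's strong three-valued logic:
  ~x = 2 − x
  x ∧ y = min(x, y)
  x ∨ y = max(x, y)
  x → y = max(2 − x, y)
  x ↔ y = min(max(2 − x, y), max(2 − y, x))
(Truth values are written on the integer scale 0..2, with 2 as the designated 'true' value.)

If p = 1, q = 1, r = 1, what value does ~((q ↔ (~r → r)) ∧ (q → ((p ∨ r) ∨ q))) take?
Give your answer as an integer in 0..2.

~r = ~1 = 1
~r → r = 1 → 1 = 1
q ↔ (~r → r) = 1 ↔ 1 = 1
p ∨ r = 1 ∨ 1 = 1
(p ∨ r) ∨ q = 1 ∨ 1 = 1
q → ((p ∨ r) ∨ q) = 1 → 1 = 1
(q ↔ (~r → r)) ∧ (q → ((p ∨ r) ∨ q)) = 1 ∧ 1 = 1
~((q ↔ (~r → r)) ∧ (q → ((p ∨ r) ∨ q))) = ~1 = 1

1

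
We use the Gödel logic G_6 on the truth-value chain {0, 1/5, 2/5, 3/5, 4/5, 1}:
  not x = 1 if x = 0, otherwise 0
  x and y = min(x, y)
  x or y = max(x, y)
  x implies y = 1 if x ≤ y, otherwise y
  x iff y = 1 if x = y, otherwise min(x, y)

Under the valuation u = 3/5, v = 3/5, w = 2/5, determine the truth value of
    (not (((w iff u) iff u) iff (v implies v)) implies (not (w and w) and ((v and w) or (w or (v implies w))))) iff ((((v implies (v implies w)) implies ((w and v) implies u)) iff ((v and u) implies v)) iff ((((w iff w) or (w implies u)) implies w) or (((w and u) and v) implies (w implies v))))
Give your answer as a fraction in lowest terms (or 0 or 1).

1

w iff u = 2/5 iff 3/5 = 2/5
(w iff u) iff u = 2/5 iff 3/5 = 2/5
v implies v = 3/5 implies 3/5 = 1
((w iff u) iff u) iff (v implies v) = 2/5 iff 1 = 2/5
not (((w iff u) iff u) iff (v implies v)) = not 2/5 = 0
w and w = 2/5 and 2/5 = 2/5
not (w and w) = not 2/5 = 0
v and w = 3/5 and 2/5 = 2/5
v implies w = 3/5 implies 2/5 = 2/5
w or (v implies w) = 2/5 or 2/5 = 2/5
(v and w) or (w or (v implies w)) = 2/5 or 2/5 = 2/5
not (w and w) and ((v and w) or (w or (v implies w))) = 0 and 2/5 = 0
not (((w iff u) iff u) iff (v implies v)) implies (not (w and w) and ((v and w) or (w or (v implies w)))) = 0 implies 0 = 1
v implies w = 3/5 implies 2/5 = 2/5
v implies (v implies w) = 3/5 implies 2/5 = 2/5
w and v = 2/5 and 3/5 = 2/5
(w and v) implies u = 2/5 implies 3/5 = 1
(v implies (v implies w)) implies ((w and v) implies u) = 2/5 implies 1 = 1
v and u = 3/5 and 3/5 = 3/5
(v and u) implies v = 3/5 implies 3/5 = 1
((v implies (v implies w)) implies ((w and v) implies u)) iff ((v and u) implies v) = 1 iff 1 = 1
w iff w = 2/5 iff 2/5 = 1
w implies u = 2/5 implies 3/5 = 1
(w iff w) or (w implies u) = 1 or 1 = 1
((w iff w) or (w implies u)) implies w = 1 implies 2/5 = 2/5
w and u = 2/5 and 3/5 = 2/5
(w and u) and v = 2/5 and 3/5 = 2/5
w implies v = 2/5 implies 3/5 = 1
((w and u) and v) implies (w implies v) = 2/5 implies 1 = 1
(((w iff w) or (w implies u)) implies w) or (((w and u) and v) implies (w implies v)) = 2/5 or 1 = 1
(((v implies (v implies w)) implies ((w and v) implies u)) iff ((v and u) implies v)) iff ((((w iff w) or (w implies u)) implies w) or (((w and u) and v) implies (w implies v))) = 1 iff 1 = 1
(not (((w iff u) iff u) iff (v implies v)) implies (not (w and w) and ((v and w) or (w or (v implies w))))) iff ((((v implies (v implies w)) implies ((w and v) implies u)) iff ((v and u) implies v)) iff ((((w iff w) or (w implies u)) implies w) or (((w and u) and v) implies (w implies v)))) = 1 iff 1 = 1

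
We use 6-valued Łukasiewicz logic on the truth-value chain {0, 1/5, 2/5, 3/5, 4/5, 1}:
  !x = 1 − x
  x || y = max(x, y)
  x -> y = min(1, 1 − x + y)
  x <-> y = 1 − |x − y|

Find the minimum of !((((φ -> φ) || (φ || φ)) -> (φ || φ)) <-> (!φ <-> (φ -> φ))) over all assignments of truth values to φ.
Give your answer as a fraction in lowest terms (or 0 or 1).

1/5

Take φ = 2/5:
φ -> φ = 2/5 -> 2/5 = 1
φ || φ = 2/5 || 2/5 = 2/5
(φ -> φ) || (φ || φ) = 1 || 2/5 = 1
φ || φ = 2/5 || 2/5 = 2/5
((φ -> φ) || (φ || φ)) -> (φ || φ) = 1 -> 2/5 = 2/5
!φ = !2/5 = 3/5
φ -> φ = 2/5 -> 2/5 = 1
!φ <-> (φ -> φ) = 3/5 <-> 1 = 3/5
(((φ -> φ) || (φ || φ)) -> (φ || φ)) <-> (!φ <-> (φ -> φ)) = 2/5 <-> 3/5 = 4/5
!((((φ -> φ) || (φ || φ)) -> (φ || φ)) <-> (!φ <-> (φ -> φ))) = !4/5 = 1/5
No assignment yields a value below 1/5, so this is the minimum.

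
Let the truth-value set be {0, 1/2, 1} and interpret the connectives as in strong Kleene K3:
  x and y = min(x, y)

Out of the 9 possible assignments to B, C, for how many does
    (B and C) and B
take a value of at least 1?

1

B = 0, C = 0 ↦ 0  <
B = 0, C = 1/2 ↦ 0  <
B = 0, C = 1 ↦ 0  <
B = 1/2, C = 0 ↦ 0  <
B = 1/2, C = 1/2 ↦ 1/2  <
B = 1/2, C = 1 ↦ 1/2  <
B = 1, C = 0 ↦ 0  <
B = 1, C = 1/2 ↦ 1/2  <
B = 1, C = 1 ↦ 1  ≥
So 1 of the 9 assignments meets the threshold.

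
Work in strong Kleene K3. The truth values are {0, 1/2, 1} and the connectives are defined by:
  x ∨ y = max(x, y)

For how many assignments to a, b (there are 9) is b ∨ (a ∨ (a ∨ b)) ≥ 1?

5

a = 0, b = 0 ↦ 0  <
a = 0, b = 1/2 ↦ 1/2  <
a = 0, b = 1 ↦ 1  ≥
a = 1/2, b = 0 ↦ 1/2  <
a = 1/2, b = 1/2 ↦ 1/2  <
a = 1/2, b = 1 ↦ 1  ≥
a = 1, b = 0 ↦ 1  ≥
a = 1, b = 1/2 ↦ 1  ≥
a = 1, b = 1 ↦ 1  ≥
So 5 of the 9 assignments meet the threshold.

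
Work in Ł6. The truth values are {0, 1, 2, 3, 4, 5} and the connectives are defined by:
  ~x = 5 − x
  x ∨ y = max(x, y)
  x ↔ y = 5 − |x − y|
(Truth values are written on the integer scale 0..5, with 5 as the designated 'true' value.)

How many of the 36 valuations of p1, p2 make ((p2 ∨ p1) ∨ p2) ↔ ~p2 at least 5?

3

value 5: 3 assignments (counts)
value 4: 11 assignments
value 3: 4 assignments
value 2: 9 assignments
value 1: 2 assignments
value 0: 7 assignments
So 3 of the 36 assignments meet the threshold.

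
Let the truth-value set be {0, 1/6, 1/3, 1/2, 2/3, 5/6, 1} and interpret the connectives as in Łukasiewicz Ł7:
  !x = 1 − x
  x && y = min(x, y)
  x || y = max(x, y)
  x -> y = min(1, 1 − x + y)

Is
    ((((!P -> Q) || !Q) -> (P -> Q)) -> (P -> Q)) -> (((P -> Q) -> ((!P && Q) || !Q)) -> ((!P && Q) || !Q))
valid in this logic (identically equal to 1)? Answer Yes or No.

No

Counterexample: take P = 2/3, Q = 1/3.
!P = !2/3 = 1/3
!P -> Q = 1/3 -> 1/3 = 1
!Q = !1/3 = 2/3
(!P -> Q) || !Q = 1 || 2/3 = 1
P -> Q = 2/3 -> 1/3 = 2/3
((!P -> Q) || !Q) -> (P -> Q) = 1 -> 2/3 = 2/3
P -> Q = 2/3 -> 1/3 = 2/3
(((!P -> Q) || !Q) -> (P -> Q)) -> (P -> Q) = 2/3 -> 2/3 = 1
P -> Q = 2/3 -> 1/3 = 2/3
!P = !2/3 = 1/3
!P && Q = 1/3 && 1/3 = 1/3
!Q = !1/3 = 2/3
(!P && Q) || !Q = 1/3 || 2/3 = 2/3
(P -> Q) -> ((!P && Q) || !Q) = 2/3 -> 2/3 = 1
!P = !2/3 = 1/3
!P && Q = 1/3 && 1/3 = 1/3
!Q = !1/3 = 2/3
(!P && Q) || !Q = 1/3 || 2/3 = 2/3
((P -> Q) -> ((!P && Q) || !Q)) -> ((!P && Q) || !Q) = 1 -> 2/3 = 2/3
((((!P -> Q) || !Q) -> (P -> Q)) -> (P -> Q)) -> (((P -> Q) -> ((!P && Q) || !Q)) -> ((!P && Q) || !Q)) = 1 -> 2/3 = 2/3
This gives 2/3 ≠ 1.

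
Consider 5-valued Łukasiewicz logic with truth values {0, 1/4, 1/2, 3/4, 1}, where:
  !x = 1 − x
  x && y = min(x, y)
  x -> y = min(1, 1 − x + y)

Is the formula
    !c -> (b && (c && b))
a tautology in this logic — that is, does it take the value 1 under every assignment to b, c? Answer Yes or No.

No

Counterexample: take b = 0, c = 0.
!c = !0 = 1
c && b = 0 && 0 = 0
b && (c && b) = 0 && 0 = 0
!c -> (b && (c && b)) = 1 -> 0 = 0
This gives 0 ≠ 1.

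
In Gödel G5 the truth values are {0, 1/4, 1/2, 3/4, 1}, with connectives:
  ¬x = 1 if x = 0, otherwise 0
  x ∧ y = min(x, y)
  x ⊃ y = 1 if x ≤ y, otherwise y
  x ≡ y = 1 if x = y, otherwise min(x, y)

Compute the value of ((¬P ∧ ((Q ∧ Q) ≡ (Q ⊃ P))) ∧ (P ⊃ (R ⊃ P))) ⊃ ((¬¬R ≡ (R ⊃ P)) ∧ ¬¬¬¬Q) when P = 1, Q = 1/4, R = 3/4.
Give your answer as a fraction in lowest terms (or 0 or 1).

¬P = ¬1 = 0
Q ∧ Q = 1/4 ∧ 1/4 = 1/4
Q ⊃ P = 1/4 ⊃ 1 = 1
(Q ∧ Q) ≡ (Q ⊃ P) = 1/4 ≡ 1 = 1/4
¬P ∧ ((Q ∧ Q) ≡ (Q ⊃ P)) = 0 ∧ 1/4 = 0
R ⊃ P = 3/4 ⊃ 1 = 1
P ⊃ (R ⊃ P) = 1 ⊃ 1 = 1
(¬P ∧ ((Q ∧ Q) ≡ (Q ⊃ P))) ∧ (P ⊃ (R ⊃ P)) = 0 ∧ 1 = 0
¬R = ¬3/4 = 0
¬¬R = ¬0 = 1
R ⊃ P = 3/4 ⊃ 1 = 1
¬¬R ≡ (R ⊃ P) = 1 ≡ 1 = 1
¬Q = ¬1/4 = 0
¬¬Q = ¬0 = 1
¬¬¬Q = ¬1 = 0
¬¬¬¬Q = ¬0 = 1
(¬¬R ≡ (R ⊃ P)) ∧ ¬¬¬¬Q = 1 ∧ 1 = 1
((¬P ∧ ((Q ∧ Q) ≡ (Q ⊃ P))) ∧ (P ⊃ (R ⊃ P))) ⊃ ((¬¬R ≡ (R ⊃ P)) ∧ ¬¬¬¬Q) = 0 ⊃ 1 = 1

1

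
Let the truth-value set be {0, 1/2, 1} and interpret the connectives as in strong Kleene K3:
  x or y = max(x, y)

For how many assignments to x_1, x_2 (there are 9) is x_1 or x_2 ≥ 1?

x_1 = 0, x_2 = 0 ↦ 0  <
x_1 = 0, x_2 = 1/2 ↦ 1/2  <
x_1 = 0, x_2 = 1 ↦ 1  ≥
x_1 = 1/2, x_2 = 0 ↦ 1/2  <
x_1 = 1/2, x_2 = 1/2 ↦ 1/2  <
x_1 = 1/2, x_2 = 1 ↦ 1  ≥
x_1 = 1, x_2 = 0 ↦ 1  ≥
x_1 = 1, x_2 = 1/2 ↦ 1  ≥
x_1 = 1, x_2 = 1 ↦ 1  ≥
So 5 of the 9 assignments meet the threshold.

5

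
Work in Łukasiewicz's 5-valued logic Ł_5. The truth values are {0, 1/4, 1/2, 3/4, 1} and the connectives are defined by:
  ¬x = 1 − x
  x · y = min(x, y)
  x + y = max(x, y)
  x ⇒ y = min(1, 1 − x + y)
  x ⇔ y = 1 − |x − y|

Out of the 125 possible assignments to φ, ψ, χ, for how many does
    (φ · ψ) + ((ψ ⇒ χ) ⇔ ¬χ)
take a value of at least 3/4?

value 1: 19 assignments (counts)
value 3/4: 35 assignments (counts)
value 1/2: 37 assignments
value 1/4: 24 assignments
value 0: 10 assignments
So 54 of the 125 assignments meet the threshold.

54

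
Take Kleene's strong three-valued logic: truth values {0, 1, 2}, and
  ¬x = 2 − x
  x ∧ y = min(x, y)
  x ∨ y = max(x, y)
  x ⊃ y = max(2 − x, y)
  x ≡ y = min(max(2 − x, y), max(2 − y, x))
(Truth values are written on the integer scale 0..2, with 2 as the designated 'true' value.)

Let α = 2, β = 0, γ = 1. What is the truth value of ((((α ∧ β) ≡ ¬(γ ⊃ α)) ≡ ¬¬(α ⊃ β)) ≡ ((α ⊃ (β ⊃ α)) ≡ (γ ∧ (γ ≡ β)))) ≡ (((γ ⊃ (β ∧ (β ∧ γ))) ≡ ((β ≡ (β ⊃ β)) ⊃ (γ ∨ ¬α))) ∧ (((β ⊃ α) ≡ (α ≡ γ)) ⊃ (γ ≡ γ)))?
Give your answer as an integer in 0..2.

α ∧ β = 2 ∧ 0 = 0
γ ⊃ α = 1 ⊃ 2 = 2
¬(γ ⊃ α) = ¬2 = 0
(α ∧ β) ≡ ¬(γ ⊃ α) = 0 ≡ 0 = 2
α ⊃ β = 2 ⊃ 0 = 0
¬(α ⊃ β) = ¬0 = 2
¬¬(α ⊃ β) = ¬2 = 0
((α ∧ β) ≡ ¬(γ ⊃ α)) ≡ ¬¬(α ⊃ β) = 2 ≡ 0 = 0
β ⊃ α = 0 ⊃ 2 = 2
α ⊃ (β ⊃ α) = 2 ⊃ 2 = 2
γ ≡ β = 1 ≡ 0 = 1
γ ∧ (γ ≡ β) = 1 ∧ 1 = 1
(α ⊃ (β ⊃ α)) ≡ (γ ∧ (γ ≡ β)) = 2 ≡ 1 = 1
(((α ∧ β) ≡ ¬(γ ⊃ α)) ≡ ¬¬(α ⊃ β)) ≡ ((α ⊃ (β ⊃ α)) ≡ (γ ∧ (γ ≡ β))) = 0 ≡ 1 = 1
β ∧ γ = 0 ∧ 1 = 0
β ∧ (β ∧ γ) = 0 ∧ 0 = 0
γ ⊃ (β ∧ (β ∧ γ)) = 1 ⊃ 0 = 1
β ⊃ β = 0 ⊃ 0 = 2
β ≡ (β ⊃ β) = 0 ≡ 2 = 0
¬α = ¬2 = 0
γ ∨ ¬α = 1 ∨ 0 = 1
(β ≡ (β ⊃ β)) ⊃ (γ ∨ ¬α) = 0 ⊃ 1 = 2
(γ ⊃ (β ∧ (β ∧ γ))) ≡ ((β ≡ (β ⊃ β)) ⊃ (γ ∨ ¬α)) = 1 ≡ 2 = 1
β ⊃ α = 0 ⊃ 2 = 2
α ≡ γ = 2 ≡ 1 = 1
(β ⊃ α) ≡ (α ≡ γ) = 2 ≡ 1 = 1
γ ≡ γ = 1 ≡ 1 = 1
((β ⊃ α) ≡ (α ≡ γ)) ⊃ (γ ≡ γ) = 1 ⊃ 1 = 1
((γ ⊃ (β ∧ (β ∧ γ))) ≡ ((β ≡ (β ⊃ β)) ⊃ (γ ∨ ¬α))) ∧ (((β ⊃ α) ≡ (α ≡ γ)) ⊃ (γ ≡ γ)) = 1 ∧ 1 = 1
((((α ∧ β) ≡ ¬(γ ⊃ α)) ≡ ¬¬(α ⊃ β)) ≡ ((α ⊃ (β ⊃ α)) ≡ (γ ∧ (γ ≡ β)))) ≡ (((γ ⊃ (β ∧ (β ∧ γ))) ≡ ((β ≡ (β ⊃ β)) ⊃ (γ ∨ ¬α))) ∧ (((β ⊃ α) ≡ (α ≡ γ)) ⊃ (γ ≡ γ))) = 1 ≡ 1 = 1

1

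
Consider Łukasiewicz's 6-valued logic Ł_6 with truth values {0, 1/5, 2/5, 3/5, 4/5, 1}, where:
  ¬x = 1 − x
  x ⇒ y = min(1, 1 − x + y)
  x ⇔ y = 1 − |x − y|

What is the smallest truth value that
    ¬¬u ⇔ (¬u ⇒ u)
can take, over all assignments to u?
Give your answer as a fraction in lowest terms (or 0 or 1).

Take u = 2/5:
¬u = ¬2/5 = 3/5
¬¬u = ¬3/5 = 2/5
¬u = ¬2/5 = 3/5
¬u ⇒ u = 3/5 ⇒ 2/5 = 4/5
¬¬u ⇔ (¬u ⇒ u) = 2/5 ⇔ 4/5 = 3/5
No assignment yields a value below 3/5, so this is the minimum.

3/5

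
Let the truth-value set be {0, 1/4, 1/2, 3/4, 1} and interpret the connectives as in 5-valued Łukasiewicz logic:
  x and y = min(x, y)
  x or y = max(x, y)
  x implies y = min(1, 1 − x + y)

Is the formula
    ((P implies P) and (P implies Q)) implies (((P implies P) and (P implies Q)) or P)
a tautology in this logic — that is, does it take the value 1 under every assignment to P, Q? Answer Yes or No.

Yes

At P = 3/4, Q = 1/4, for instance:
P implies P = 3/4 implies 3/4 = 1
P implies Q = 3/4 implies 1/4 = 1/2
(P implies P) and (P implies Q) = 1 and 1/2 = 1/2
((P implies P) and (P implies Q)) or P = 1/2 or 3/4 = 3/4
((P implies P) and (P implies Q)) implies (((P implies P) and (P implies Q)) or P) = 1/2 implies 3/4 = 1
and checking the remaining 24 assignments likewise gives ≥ 1 in every case.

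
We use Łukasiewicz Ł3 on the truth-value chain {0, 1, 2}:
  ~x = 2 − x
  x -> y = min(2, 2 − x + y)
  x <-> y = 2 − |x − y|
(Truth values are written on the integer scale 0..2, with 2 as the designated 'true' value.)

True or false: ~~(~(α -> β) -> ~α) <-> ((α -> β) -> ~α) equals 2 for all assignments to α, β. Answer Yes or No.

Counterexample: take α = 1, β = 1.
α -> β = 1 -> 1 = 2
~(α -> β) = ~2 = 0
~α = ~1 = 1
~(α -> β) -> ~α = 0 -> 1 = 2
~(~(α -> β) -> ~α) = ~2 = 0
~~(~(α -> β) -> ~α) = ~0 = 2
α -> β = 1 -> 1 = 2
~α = ~1 = 1
(α -> β) -> ~α = 2 -> 1 = 1
~~(~(α -> β) -> ~α) <-> ((α -> β) -> ~α) = 2 <-> 1 = 1
This gives 1 ≠ 2.

No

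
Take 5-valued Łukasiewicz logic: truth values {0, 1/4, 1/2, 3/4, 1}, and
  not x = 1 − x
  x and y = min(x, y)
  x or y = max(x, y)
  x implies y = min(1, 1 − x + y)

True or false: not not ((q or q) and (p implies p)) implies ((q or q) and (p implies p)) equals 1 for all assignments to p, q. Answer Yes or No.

Yes

At p = 1/4, q = 1, for instance:
q or q = 1 or 1 = 1
p implies p = 1/4 implies 1/4 = 1
(q or q) and (p implies p) = 1 and 1 = 1
not ((q or q) and (p implies p)) = not 1 = 0
not not ((q or q) and (p implies p)) = not 0 = 1
not not ((q or q) and (p implies p)) implies ((q or q) and (p implies p)) = 1 implies 1 = 1
and checking the remaining 24 assignments likewise gives ≥ 1 in every case.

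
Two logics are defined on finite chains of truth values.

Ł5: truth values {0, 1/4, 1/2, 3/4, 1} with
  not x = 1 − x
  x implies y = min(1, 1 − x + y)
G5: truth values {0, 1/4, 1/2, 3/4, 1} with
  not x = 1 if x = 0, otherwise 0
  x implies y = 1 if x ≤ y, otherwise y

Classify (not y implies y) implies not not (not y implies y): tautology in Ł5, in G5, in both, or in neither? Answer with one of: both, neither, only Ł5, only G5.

In Ł5: every assignment gives 1 — tautology.
In G5: every assignment gives 1 — tautology.

both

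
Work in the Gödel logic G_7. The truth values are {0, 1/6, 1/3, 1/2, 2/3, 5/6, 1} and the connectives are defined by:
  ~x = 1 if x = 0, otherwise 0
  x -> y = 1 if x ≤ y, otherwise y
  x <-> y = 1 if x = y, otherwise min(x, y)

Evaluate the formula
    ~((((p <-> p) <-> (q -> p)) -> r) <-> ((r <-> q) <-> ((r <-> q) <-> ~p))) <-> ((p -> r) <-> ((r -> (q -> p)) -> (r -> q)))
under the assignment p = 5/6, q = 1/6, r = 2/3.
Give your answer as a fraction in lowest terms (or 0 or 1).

1/6

p <-> p = 5/6 <-> 5/6 = 1
q -> p = 1/6 -> 5/6 = 1
(p <-> p) <-> (q -> p) = 1 <-> 1 = 1
((p <-> p) <-> (q -> p)) -> r = 1 -> 2/3 = 2/3
r <-> q = 2/3 <-> 1/6 = 1/6
r <-> q = 2/3 <-> 1/6 = 1/6
~p = ~5/6 = 0
(r <-> q) <-> ~p = 1/6 <-> 0 = 0
(r <-> q) <-> ((r <-> q) <-> ~p) = 1/6 <-> 0 = 0
(((p <-> p) <-> (q -> p)) -> r) <-> ((r <-> q) <-> ((r <-> q) <-> ~p)) = 2/3 <-> 0 = 0
~((((p <-> p) <-> (q -> p)) -> r) <-> ((r <-> q) <-> ((r <-> q) <-> ~p))) = ~0 = 1
p -> r = 5/6 -> 2/3 = 2/3
q -> p = 1/6 -> 5/6 = 1
r -> (q -> p) = 2/3 -> 1 = 1
r -> q = 2/3 -> 1/6 = 1/6
(r -> (q -> p)) -> (r -> q) = 1 -> 1/6 = 1/6
(p -> r) <-> ((r -> (q -> p)) -> (r -> q)) = 2/3 <-> 1/6 = 1/6
~((((p <-> p) <-> (q -> p)) -> r) <-> ((r <-> q) <-> ((r <-> q) <-> ~p))) <-> ((p -> r) <-> ((r -> (q -> p)) -> (r -> q))) = 1 <-> 1/6 = 1/6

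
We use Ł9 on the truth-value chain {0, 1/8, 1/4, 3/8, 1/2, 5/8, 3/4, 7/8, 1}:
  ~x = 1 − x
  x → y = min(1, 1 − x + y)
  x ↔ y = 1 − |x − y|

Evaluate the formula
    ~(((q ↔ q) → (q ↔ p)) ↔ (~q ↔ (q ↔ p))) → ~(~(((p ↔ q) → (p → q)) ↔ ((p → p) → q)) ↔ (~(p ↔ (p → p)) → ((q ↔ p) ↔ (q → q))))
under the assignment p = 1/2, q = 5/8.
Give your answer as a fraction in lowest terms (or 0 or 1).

q ↔ q = 5/8 ↔ 5/8 = 1
q ↔ p = 5/8 ↔ 1/2 = 7/8
(q ↔ q) → (q ↔ p) = 1 → 7/8 = 7/8
~q = ~5/8 = 3/8
q ↔ p = 5/8 ↔ 1/2 = 7/8
~q ↔ (q ↔ p) = 3/8 ↔ 7/8 = 1/2
((q ↔ q) → (q ↔ p)) ↔ (~q ↔ (q ↔ p)) = 7/8 ↔ 1/2 = 5/8
~(((q ↔ q) → (q ↔ p)) ↔ (~q ↔ (q ↔ p))) = ~5/8 = 3/8
p ↔ q = 1/2 ↔ 5/8 = 7/8
p → q = 1/2 → 5/8 = 1
(p ↔ q) → (p → q) = 7/8 → 1 = 1
p → p = 1/2 → 1/2 = 1
(p → p) → q = 1 → 5/8 = 5/8
((p ↔ q) → (p → q)) ↔ ((p → p) → q) = 1 ↔ 5/8 = 5/8
~(((p ↔ q) → (p → q)) ↔ ((p → p) → q)) = ~5/8 = 3/8
p → p = 1/2 → 1/2 = 1
p ↔ (p → p) = 1/2 ↔ 1 = 1/2
~(p ↔ (p → p)) = ~1/2 = 1/2
q ↔ p = 5/8 ↔ 1/2 = 7/8
q → q = 5/8 → 5/8 = 1
(q ↔ p) ↔ (q → q) = 7/8 ↔ 1 = 7/8
~(p ↔ (p → p)) → ((q ↔ p) ↔ (q → q)) = 1/2 → 7/8 = 1
~(((p ↔ q) → (p → q)) ↔ ((p → p) → q)) ↔ (~(p ↔ (p → p)) → ((q ↔ p) ↔ (q → q))) = 3/8 ↔ 1 = 3/8
~(~(((p ↔ q) → (p → q)) ↔ ((p → p) → q)) ↔ (~(p ↔ (p → p)) → ((q ↔ p) ↔ (q → q)))) = ~3/8 = 5/8
~(((q ↔ q) → (q ↔ p)) ↔ (~q ↔ (q ↔ p))) → ~(~(((p ↔ q) → (p → q)) ↔ ((p → p) → q)) ↔ (~(p ↔ (p → p)) → ((q ↔ p) ↔ (q → q)))) = 3/8 → 5/8 = 1

1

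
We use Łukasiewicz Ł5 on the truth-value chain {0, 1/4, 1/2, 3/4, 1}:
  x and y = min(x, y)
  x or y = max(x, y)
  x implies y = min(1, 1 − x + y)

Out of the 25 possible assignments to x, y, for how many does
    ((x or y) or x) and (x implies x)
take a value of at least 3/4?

value 1: 9 assignments (counts)
value 3/4: 7 assignments (counts)
value 1/2: 5 assignments
value 1/4: 3 assignments
value 0: 1 assignment
So 16 of the 25 assignments meet the threshold.

16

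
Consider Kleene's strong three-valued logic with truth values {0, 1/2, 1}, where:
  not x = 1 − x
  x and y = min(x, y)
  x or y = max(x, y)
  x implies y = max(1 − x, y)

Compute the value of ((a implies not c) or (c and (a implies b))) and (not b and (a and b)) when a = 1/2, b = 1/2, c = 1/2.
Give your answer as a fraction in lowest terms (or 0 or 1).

1/2

not c = not 1/2 = 1/2
a implies not c = 1/2 implies 1/2 = 1/2
a implies b = 1/2 implies 1/2 = 1/2
c and (a implies b) = 1/2 and 1/2 = 1/2
(a implies not c) or (c and (a implies b)) = 1/2 or 1/2 = 1/2
not b = not 1/2 = 1/2
a and b = 1/2 and 1/2 = 1/2
not b and (a and b) = 1/2 and 1/2 = 1/2
((a implies not c) or (c and (a implies b))) and (not b and (a and b)) = 1/2 and 1/2 = 1/2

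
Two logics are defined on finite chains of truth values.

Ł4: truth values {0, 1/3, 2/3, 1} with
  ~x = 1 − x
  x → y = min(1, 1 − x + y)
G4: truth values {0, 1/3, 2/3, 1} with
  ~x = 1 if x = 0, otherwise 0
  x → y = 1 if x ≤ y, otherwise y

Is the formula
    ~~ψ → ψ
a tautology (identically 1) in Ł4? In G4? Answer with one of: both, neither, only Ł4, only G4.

In Ł4: every assignment gives 1 — tautology.
In G4: at ψ = 1/3 the value is 1/3 — not a tautology.

only Ł4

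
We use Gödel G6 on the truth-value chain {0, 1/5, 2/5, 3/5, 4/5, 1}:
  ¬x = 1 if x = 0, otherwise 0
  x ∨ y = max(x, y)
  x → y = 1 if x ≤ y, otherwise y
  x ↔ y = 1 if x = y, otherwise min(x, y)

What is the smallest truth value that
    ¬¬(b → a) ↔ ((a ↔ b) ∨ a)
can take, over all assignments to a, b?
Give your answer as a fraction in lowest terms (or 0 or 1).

1/5

Take a = 1/5, b = 0:
b → a = 0 → 1/5 = 1
¬(b → a) = ¬1 = 0
¬¬(b → a) = ¬0 = 1
a ↔ b = 1/5 ↔ 0 = 0
(a ↔ b) ∨ a = 0 ∨ 1/5 = 1/5
¬¬(b → a) ↔ ((a ↔ b) ∨ a) = 1 ↔ 1/5 = 1/5
No assignment yields a value below 1/5, so this is the minimum.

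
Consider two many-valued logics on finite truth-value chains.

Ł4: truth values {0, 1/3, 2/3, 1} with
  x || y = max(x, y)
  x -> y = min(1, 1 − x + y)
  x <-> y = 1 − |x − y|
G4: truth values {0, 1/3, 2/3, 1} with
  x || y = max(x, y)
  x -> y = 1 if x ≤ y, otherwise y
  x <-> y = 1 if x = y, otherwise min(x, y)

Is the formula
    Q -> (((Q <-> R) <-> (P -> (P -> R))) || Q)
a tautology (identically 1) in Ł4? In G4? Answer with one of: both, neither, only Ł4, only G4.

In Ł4: every assignment gives 1 — tautology.
In G4: every assignment gives 1 — tautology.

both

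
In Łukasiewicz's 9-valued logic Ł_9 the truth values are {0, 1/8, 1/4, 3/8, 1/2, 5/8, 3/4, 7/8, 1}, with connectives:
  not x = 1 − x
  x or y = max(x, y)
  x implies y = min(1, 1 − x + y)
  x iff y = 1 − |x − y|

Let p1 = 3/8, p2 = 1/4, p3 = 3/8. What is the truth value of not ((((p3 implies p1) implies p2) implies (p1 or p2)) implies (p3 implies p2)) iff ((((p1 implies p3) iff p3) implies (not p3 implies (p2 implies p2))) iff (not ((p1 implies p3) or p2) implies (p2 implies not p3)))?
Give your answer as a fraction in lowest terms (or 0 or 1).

1/8

p3 implies p1 = 3/8 implies 3/8 = 1
(p3 implies p1) implies p2 = 1 implies 1/4 = 1/4
p1 or p2 = 3/8 or 1/4 = 3/8
((p3 implies p1) implies p2) implies (p1 or p2) = 1/4 implies 3/8 = 1
p3 implies p2 = 3/8 implies 1/4 = 7/8
(((p3 implies p1) implies p2) implies (p1 or p2)) implies (p3 implies p2) = 1 implies 7/8 = 7/8
not ((((p3 implies p1) implies p2) implies (p1 or p2)) implies (p3 implies p2)) = not 7/8 = 1/8
p1 implies p3 = 3/8 implies 3/8 = 1
(p1 implies p3) iff p3 = 1 iff 3/8 = 3/8
not p3 = not 3/8 = 5/8
p2 implies p2 = 1/4 implies 1/4 = 1
not p3 implies (p2 implies p2) = 5/8 implies 1 = 1
((p1 implies p3) iff p3) implies (not p3 implies (p2 implies p2)) = 3/8 implies 1 = 1
p1 implies p3 = 3/8 implies 3/8 = 1
(p1 implies p3) or p2 = 1 or 1/4 = 1
not ((p1 implies p3) or p2) = not 1 = 0
not p3 = not 3/8 = 5/8
p2 implies not p3 = 1/4 implies 5/8 = 1
not ((p1 implies p3) or p2) implies (p2 implies not p3) = 0 implies 1 = 1
(((p1 implies p3) iff p3) implies (not p3 implies (p2 implies p2))) iff (not ((p1 implies p3) or p2) implies (p2 implies not p3)) = 1 iff 1 = 1
not ((((p3 implies p1) implies p2) implies (p1 or p2)) implies (p3 implies p2)) iff ((((p1 implies p3) iff p3) implies (not p3 implies (p2 implies p2))) iff (not ((p1 implies p3) or p2) implies (p2 implies not p3))) = 1/8 iff 1 = 1/8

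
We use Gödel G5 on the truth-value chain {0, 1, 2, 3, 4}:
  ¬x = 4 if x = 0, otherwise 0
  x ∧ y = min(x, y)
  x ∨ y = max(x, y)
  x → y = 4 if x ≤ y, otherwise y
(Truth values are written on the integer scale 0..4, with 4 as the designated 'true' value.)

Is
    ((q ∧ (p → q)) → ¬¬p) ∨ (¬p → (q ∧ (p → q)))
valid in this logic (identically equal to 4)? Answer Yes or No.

No

Counterexample: take p = 0, q = 1.
p → q = 0 → 1 = 4
q ∧ (p → q) = 1 ∧ 4 = 1
¬p = ¬0 = 4
¬¬p = ¬4 = 0
(q ∧ (p → q)) → ¬¬p = 1 → 0 = 0
¬p = ¬0 = 4
p → q = 0 → 1 = 4
q ∧ (p → q) = 1 ∧ 4 = 1
¬p → (q ∧ (p → q)) = 4 → 1 = 1
((q ∧ (p → q)) → ¬¬p) ∨ (¬p → (q ∧ (p → q))) = 0 ∨ 1 = 1
This gives 1 ≠ 4.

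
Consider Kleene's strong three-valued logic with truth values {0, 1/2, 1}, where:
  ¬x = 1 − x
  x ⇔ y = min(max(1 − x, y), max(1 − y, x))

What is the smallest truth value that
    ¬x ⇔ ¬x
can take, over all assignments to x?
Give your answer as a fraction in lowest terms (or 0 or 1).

1/2

Take x = 1/2:
¬x = ¬1/2 = 1/2
¬x = ¬1/2 = 1/2
¬x ⇔ ¬x = 1/2 ⇔ 1/2 = 1/2
No assignment yields a value below 1/2, so this is the minimum.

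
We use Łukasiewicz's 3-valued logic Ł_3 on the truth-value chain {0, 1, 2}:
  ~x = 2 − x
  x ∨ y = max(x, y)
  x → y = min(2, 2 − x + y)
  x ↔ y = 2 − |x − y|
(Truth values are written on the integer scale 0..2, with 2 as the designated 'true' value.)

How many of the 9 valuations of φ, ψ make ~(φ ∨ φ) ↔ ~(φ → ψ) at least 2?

2

φ = 0, ψ = 0 ↦ 0  <
φ = 0, ψ = 1 ↦ 0  <
φ = 0, ψ = 2 ↦ 0  <
φ = 1, ψ = 0 ↦ 2  ≥
φ = 1, ψ = 1 ↦ 1  <
φ = 1, ψ = 2 ↦ 1  <
φ = 2, ψ = 0 ↦ 0  <
φ = 2, ψ = 1 ↦ 1  <
φ = 2, ψ = 2 ↦ 2  ≥
So 2 of the 9 assignments meet the threshold.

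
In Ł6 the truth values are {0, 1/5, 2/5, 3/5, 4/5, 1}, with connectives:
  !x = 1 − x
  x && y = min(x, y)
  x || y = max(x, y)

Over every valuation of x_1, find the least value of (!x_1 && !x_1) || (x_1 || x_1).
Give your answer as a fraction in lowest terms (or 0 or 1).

3/5

Take x_1 = 2/5:
!x_1 = !2/5 = 3/5
!x_1 = !2/5 = 3/5
!x_1 && !x_1 = 3/5 && 3/5 = 3/5
x_1 || x_1 = 2/5 || 2/5 = 2/5
(!x_1 && !x_1) || (x_1 || x_1) = 3/5 || 2/5 = 3/5
No assignment yields a value below 3/5, so this is the minimum.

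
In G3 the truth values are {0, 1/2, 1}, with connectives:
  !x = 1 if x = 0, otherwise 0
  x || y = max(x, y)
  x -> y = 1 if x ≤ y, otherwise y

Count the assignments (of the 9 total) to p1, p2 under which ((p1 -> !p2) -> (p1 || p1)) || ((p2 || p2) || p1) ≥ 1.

p1 = 0, p2 = 0 ↦ 0  <
p1 = 0, p2 = 1/2 ↦ 1/2  <
p1 = 0, p2 = 1 ↦ 1  ≥
p1 = 1/2, p2 = 0 ↦ 1/2  <
p1 = 1/2, p2 = 1/2 ↦ 1  ≥
p1 = 1/2, p2 = 1 ↦ 1  ≥
p1 = 1, p2 = 0 ↦ 1  ≥
p1 = 1, p2 = 1/2 ↦ 1  ≥
p1 = 1, p2 = 1 ↦ 1  ≥
So 6 of the 9 assignments meet the threshold.

6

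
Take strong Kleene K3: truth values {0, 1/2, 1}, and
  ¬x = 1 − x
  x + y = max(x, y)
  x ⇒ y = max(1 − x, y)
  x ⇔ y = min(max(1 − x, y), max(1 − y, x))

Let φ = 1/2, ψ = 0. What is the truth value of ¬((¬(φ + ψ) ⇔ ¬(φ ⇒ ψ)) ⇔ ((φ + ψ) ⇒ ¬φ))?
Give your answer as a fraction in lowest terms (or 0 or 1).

φ + ψ = 1/2 + 0 = 1/2
¬(φ + ψ) = ¬1/2 = 1/2
φ ⇒ ψ = 1/2 ⇒ 0 = 1/2
¬(φ ⇒ ψ) = ¬1/2 = 1/2
¬(φ + ψ) ⇔ ¬(φ ⇒ ψ) = 1/2 ⇔ 1/2 = 1/2
φ + ψ = 1/2 + 0 = 1/2
¬φ = ¬1/2 = 1/2
(φ + ψ) ⇒ ¬φ = 1/2 ⇒ 1/2 = 1/2
(¬(φ + ψ) ⇔ ¬(φ ⇒ ψ)) ⇔ ((φ + ψ) ⇒ ¬φ) = 1/2 ⇔ 1/2 = 1/2
¬((¬(φ + ψ) ⇔ ¬(φ ⇒ ψ)) ⇔ ((φ + ψ) ⇒ ¬φ)) = ¬1/2 = 1/2

1/2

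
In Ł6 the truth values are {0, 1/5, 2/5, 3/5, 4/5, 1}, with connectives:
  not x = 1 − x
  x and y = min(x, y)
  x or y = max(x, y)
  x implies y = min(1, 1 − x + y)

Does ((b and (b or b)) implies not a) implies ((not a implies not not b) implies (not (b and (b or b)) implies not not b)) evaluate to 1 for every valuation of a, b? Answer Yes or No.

No

Counterexample: take a = 1/5, b = 0.
b or b = 0 or 0 = 0
b and (b or b) = 0 and 0 = 0
not a = not 1/5 = 4/5
(b and (b or b)) implies not a = 0 implies 4/5 = 1
not a = not 1/5 = 4/5
not b = not 0 = 1
not not b = not 1 = 0
not a implies not not b = 4/5 implies 0 = 1/5
b or b = 0 or 0 = 0
b and (b or b) = 0 and 0 = 0
not (b and (b or b)) = not 0 = 1
not b = not 0 = 1
not not b = not 1 = 0
not (b and (b or b)) implies not not b = 1 implies 0 = 0
(not a implies not not b) implies (not (b and (b or b)) implies not not b) = 1/5 implies 0 = 4/5
((b and (b or b)) implies not a) implies ((not a implies not not b) implies (not (b and (b or b)) implies not not b)) = 1 implies 4/5 = 4/5
This gives 4/5 ≠ 1.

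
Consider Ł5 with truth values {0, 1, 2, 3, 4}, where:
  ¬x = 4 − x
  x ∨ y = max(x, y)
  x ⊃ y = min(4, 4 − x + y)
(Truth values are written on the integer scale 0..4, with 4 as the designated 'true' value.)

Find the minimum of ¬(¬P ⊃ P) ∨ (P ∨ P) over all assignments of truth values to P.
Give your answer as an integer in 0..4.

Take P = 1:
¬P = ¬1 = 3
¬P ⊃ P = 3 ⊃ 1 = 2
¬(¬P ⊃ P) = ¬2 = 2
P ∨ P = 1 ∨ 1 = 1
¬(¬P ⊃ P) ∨ (P ∨ P) = 2 ∨ 1 = 2
No assignment yields a value below 2, so this is the minimum.

2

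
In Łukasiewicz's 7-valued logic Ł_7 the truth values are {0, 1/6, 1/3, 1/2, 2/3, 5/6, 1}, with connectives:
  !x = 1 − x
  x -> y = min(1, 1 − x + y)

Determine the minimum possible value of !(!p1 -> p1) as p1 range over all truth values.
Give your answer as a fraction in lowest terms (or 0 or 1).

0

Take p1 = 1/2:
!p1 = !1/2 = 1/2
!p1 -> p1 = 1/2 -> 1/2 = 1
!(!p1 -> p1) = !1 = 0
No assignment yields a value below 0, so this is the minimum.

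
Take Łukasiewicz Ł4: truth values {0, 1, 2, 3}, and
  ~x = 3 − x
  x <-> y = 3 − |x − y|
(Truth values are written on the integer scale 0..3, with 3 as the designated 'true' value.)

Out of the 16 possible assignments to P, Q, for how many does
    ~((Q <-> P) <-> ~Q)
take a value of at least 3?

P = 0, Q = 0 ↦ 0  <
P = 0, Q = 1 ↦ 0  <
P = 0, Q = 2 ↦ 0  <
P = 0, Q = 3 ↦ 0  <
P = 1, Q = 0 ↦ 1  <
P = 1, Q = 1 ↦ 1  <
P = 1, Q = 2 ↦ 1  <
P = 1, Q = 3 ↦ 1  <
P = 2, Q = 0 ↦ 2  <
P = 2, Q = 1 ↦ 0  <
P = 2, Q = 2 ↦ 2  <
P = 2, Q = 3 ↦ 2  <
P = 3, Q = 0 ↦ 3  ≥
P = 3, Q = 1 ↦ 1  <
P = 3, Q = 2 ↦ 1  <
P = 3, Q = 3 ↦ 3  ≥
So 2 of the 16 assignments meet the threshold.

2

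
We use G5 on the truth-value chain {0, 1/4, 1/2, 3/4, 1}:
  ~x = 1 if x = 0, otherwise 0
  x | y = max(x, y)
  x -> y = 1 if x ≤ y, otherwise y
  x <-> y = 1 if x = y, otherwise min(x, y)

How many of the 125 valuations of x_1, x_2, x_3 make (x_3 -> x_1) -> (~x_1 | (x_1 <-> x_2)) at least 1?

59

value 1: 59 assignments (counts)
value 3/4: 9 assignments
value 1/2: 16 assignments
value 1/4: 21 assignments
value 0: 20 assignments
So 59 of the 125 assignments meet the threshold.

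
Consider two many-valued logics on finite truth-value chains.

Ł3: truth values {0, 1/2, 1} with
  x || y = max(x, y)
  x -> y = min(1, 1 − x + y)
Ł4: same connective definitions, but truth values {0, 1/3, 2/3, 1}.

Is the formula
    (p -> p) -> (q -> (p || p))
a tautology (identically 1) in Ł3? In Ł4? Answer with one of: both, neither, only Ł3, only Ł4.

In Ł3: at p = 0, q = 1/2 the value is 1/2 — not a tautology.
In Ł4: at p = 0, q = 1/3 the value is 2/3 — not a tautology.

neither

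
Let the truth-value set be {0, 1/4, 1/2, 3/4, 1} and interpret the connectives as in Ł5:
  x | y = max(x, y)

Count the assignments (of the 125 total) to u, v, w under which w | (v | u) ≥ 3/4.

98

value 1: 61 assignments (counts)
value 3/4: 37 assignments (counts)
value 1/2: 19 assignments
value 1/4: 7 assignments
value 0: 1 assignment
So 98 of the 125 assignments meet the threshold.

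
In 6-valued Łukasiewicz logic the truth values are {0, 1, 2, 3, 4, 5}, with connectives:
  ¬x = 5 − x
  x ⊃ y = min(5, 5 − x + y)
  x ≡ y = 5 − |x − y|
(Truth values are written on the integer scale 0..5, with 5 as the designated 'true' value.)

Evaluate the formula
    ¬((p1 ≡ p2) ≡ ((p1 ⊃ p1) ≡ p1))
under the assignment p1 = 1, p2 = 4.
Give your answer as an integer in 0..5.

p1 ≡ p2 = 1 ≡ 4 = 2
p1 ⊃ p1 = 1 ⊃ 1 = 5
(p1 ⊃ p1) ≡ p1 = 5 ≡ 1 = 1
(p1 ≡ p2) ≡ ((p1 ⊃ p1) ≡ p1) = 2 ≡ 1 = 4
¬((p1 ≡ p2) ≡ ((p1 ⊃ p1) ≡ p1)) = ¬4 = 1

1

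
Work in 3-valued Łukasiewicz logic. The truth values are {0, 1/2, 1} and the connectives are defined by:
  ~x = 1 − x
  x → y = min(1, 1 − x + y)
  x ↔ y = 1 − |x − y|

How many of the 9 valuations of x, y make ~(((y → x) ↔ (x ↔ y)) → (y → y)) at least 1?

0

x = 0, y = 0 ↦ 0  <
x = 0, y = 1/2 ↦ 0  <
x = 0, y = 1 ↦ 0  <
x = 1/2, y = 0 ↦ 0  <
x = 1/2, y = 1/2 ↦ 0  <
x = 1/2, y = 1 ↦ 0  <
x = 1, y = 0 ↦ 0  <
x = 1, y = 1/2 ↦ 0  <
x = 1, y = 1 ↦ 0  <
So 0 of the 9 assignments meet the threshold.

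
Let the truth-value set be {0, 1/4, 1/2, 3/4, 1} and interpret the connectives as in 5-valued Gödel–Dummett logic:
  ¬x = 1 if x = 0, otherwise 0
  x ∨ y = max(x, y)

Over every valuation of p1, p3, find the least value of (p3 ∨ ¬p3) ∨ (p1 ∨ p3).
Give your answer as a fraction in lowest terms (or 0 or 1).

1/4

Take p1 = 0, p3 = 1/4:
¬p3 = ¬1/4 = 0
p3 ∨ ¬p3 = 1/4 ∨ 0 = 1/4
p1 ∨ p3 = 0 ∨ 1/4 = 1/4
(p3 ∨ ¬p3) ∨ (p1 ∨ p3) = 1/4 ∨ 1/4 = 1/4
No assignment yields a value below 1/4, so this is the minimum.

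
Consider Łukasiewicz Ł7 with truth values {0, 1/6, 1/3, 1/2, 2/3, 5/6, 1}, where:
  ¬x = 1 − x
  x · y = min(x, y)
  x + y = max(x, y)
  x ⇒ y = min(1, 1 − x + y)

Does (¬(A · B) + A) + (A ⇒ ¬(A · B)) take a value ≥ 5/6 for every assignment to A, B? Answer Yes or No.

Counterexample: take A = 2/3, B = 2/3.
A · B = 2/3 · 2/3 = 2/3
¬(A · B) = ¬2/3 = 1/3
¬(A · B) + A = 1/3 + 2/3 = 2/3
A · B = 2/3 · 2/3 = 2/3
¬(A · B) = ¬2/3 = 1/3
A ⇒ ¬(A · B) = 2/3 ⇒ 1/3 = 2/3
(¬(A · B) + A) + (A ⇒ ¬(A · B)) = 2/3 + 2/3 = 2/3
This gives 2/3, which is below 5/6.

No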